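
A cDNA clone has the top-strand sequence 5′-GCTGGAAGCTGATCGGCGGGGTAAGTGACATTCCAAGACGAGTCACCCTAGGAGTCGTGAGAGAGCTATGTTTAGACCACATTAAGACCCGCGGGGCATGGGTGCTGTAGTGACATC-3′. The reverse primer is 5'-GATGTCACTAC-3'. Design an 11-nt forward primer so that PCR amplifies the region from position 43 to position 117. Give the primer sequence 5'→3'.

5'-TCACCCTAGGA-3'

The reverse primer's reverse complement GTAGTGACATC matches the template at positions 107–117; the product starts at position 43.
The forward primer is identical to the top strand over positions 43–53: TCACCCTAGGA.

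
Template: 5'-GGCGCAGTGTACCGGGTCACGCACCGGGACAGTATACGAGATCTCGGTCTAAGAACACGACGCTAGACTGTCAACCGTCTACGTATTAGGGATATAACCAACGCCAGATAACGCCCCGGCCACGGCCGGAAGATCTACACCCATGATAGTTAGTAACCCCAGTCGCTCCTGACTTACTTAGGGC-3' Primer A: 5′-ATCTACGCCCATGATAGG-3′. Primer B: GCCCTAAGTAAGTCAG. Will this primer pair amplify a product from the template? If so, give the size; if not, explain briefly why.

Primer A (ATCTACGCCCATGATAGG) does not match the top strand, and its reverse complement CCTATCATGGGCGTAGAT does not match either.
With no annealing site for primer A, no amplification occurs.

No product — primer A has no binding site in the template.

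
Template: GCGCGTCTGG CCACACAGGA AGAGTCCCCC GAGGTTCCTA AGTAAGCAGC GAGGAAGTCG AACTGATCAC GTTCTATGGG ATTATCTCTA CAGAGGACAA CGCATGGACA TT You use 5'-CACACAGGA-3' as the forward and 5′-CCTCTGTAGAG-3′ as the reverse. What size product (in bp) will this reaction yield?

85 bp

The forward primer matches the template at positions 12–20.
Taking the reverse complement of CCTCTGTAGAG gives CTCTACAGAGG, found at positions 86–96 on the template; the primer anneals here to the top strand with its 3' end pointing upstream.
Amplicon spans positions 12–96: 85 bp.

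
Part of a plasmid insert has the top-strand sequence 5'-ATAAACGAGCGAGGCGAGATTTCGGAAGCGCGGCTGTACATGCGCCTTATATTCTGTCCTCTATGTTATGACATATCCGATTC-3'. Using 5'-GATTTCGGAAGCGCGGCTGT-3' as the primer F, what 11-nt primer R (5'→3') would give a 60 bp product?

The forward primer binds at positions 18–37, so a 60 bp product ends at position 18 + 60 − 1 = 77.
The reverse primer anneals to the top strand over positions 67–77, i.e. to TATGACATATC.
Its sequence written 5'→3' is the reverse complement: GATATGTCATA.

5'-GATATGTCATA-3'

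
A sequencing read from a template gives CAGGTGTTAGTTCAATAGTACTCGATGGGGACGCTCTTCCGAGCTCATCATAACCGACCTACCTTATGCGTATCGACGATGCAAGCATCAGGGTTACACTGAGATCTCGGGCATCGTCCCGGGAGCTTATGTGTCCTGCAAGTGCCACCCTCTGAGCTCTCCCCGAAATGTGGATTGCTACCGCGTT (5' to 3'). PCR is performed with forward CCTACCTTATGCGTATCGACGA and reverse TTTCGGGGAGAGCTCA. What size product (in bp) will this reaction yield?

Scanning the template, CCTACCTTATGCGTATCGACGA occurs at positions 58–79; this primer anneals to the bottom strand there with its 3' end pointing downstream.
Taking the reverse complement of TTTCGGGGAGAGCTCA gives TGAGCTCTCCCCGAAA, found at positions 153–168 on the template; the primer anneals here to the top strand with its 3' end pointing upstream.
Amplicon spans positions 58–168: 111 bp.

111 bp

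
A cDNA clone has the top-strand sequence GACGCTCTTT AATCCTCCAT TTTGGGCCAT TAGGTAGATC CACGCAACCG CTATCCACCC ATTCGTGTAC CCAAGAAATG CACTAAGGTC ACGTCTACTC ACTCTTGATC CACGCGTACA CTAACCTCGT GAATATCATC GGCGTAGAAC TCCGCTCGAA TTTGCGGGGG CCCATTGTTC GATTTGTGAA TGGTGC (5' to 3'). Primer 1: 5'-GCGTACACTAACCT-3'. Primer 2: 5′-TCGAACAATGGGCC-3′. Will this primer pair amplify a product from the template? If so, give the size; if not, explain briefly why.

Yes — a 69 bp product.

Primer 1 (GCGTACACTAACCT) matches the top strand at positions 114–127; it acts as a forward primer.
Primer 2's reverse complement is GGCCCATTGTTCGA, matching the top strand at positions 169–182; it acts as a reverse primer.
The 3' ends face each other across positions 114–182, giving a 69 bp product.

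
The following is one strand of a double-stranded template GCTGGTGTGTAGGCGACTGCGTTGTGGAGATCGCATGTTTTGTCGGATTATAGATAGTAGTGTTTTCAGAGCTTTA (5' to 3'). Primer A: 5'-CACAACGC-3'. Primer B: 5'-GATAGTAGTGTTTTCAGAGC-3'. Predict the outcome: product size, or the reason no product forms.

No product — the primers' 3' ends point away from each other.

Primer A (CACAACGC) has reverse complement GCGTTGTG, which matches the top strand at positions 19–26; primer A anneals to the top strand there with its 3' end pointing upstream toward position 19.
Primer B (GATAGTAGTGTTTTCAGAGC) matches the top strand directly at positions 53–72; it anneals to the bottom strand with its 3' end pointing downstream toward position 72.
The 3' ends diverge (primer A extends toward position 1, primer B toward position 76), so the primers never converge on a shared product.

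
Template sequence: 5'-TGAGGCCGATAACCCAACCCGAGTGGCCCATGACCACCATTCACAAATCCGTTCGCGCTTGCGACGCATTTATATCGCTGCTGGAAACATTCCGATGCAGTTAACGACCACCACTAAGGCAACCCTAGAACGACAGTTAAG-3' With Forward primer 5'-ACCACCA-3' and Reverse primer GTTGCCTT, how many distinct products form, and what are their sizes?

Two products: 91 bp, 17 bp

The forward primer ACCACCA matches the top strand at positions 33–39, 107–113.
The reverse primer's reverse complement is AAGGCAAC, matching at positions 116–123.
Each forward site pairs with the reverse site to give a product ending at position 123: sizes 91, 17 bp.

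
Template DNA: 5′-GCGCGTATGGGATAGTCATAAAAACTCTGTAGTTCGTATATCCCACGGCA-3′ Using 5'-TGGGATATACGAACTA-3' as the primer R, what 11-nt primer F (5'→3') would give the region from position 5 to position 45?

The reverse primer's reverse complement TAGTTCGTATATCCCA matches the template at positions 30–45; the product starts at position 5.
The forward primer is identical to the top strand over positions 5–15: GTATGGGATAG.

5'-GTATGGGATAG-3'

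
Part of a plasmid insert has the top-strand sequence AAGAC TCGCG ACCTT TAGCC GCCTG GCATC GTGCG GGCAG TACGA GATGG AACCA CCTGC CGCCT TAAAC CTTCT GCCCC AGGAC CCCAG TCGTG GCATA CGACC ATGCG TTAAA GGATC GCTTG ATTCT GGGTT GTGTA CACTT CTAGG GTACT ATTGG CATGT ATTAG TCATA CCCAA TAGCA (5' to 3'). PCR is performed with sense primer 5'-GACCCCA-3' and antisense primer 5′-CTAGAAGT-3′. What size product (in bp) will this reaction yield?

The forward primer matches the template at positions 83–89.
Taking the reverse complement of CTAGAAGT gives ACTTCTAG, found at positions 142–149 on the template; the primer anneals here to the top strand with its 3' end pointing upstream.
Product length = (reverse-primer end) − (forward-primer start) + 1 = 149 − 83 + 1 = 67 bp.

67 bp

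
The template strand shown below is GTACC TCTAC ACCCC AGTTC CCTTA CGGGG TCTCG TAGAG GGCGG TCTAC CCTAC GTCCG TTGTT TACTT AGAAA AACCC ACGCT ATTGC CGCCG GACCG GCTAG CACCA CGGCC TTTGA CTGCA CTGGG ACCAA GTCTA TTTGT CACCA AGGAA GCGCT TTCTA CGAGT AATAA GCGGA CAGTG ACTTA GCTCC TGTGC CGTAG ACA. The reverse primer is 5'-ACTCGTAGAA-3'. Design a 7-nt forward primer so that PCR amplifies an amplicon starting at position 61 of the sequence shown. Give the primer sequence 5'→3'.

5'-TTGTTTA-3'

The reverse primer's reverse complement TTCTACGAGT matches the template at positions 161–170; the product starts at position 61.
The forward primer is identical to the top strand over positions 61–67: TTGTTTA.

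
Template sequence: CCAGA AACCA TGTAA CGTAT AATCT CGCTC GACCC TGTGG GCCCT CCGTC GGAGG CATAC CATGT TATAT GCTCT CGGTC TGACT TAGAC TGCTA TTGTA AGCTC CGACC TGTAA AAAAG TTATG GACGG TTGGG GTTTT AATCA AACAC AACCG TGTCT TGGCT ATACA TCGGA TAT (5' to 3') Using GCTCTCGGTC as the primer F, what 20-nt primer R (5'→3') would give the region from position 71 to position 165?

The product's 3' end on the top strand is position 165.
The reverse primer anneals to the top strand over positions 146–165, i.e. to AACACAACCGTGTCTTGGCT.
Its sequence written 5'→3' is the reverse complement: AGCCAAGACACGGTTGTGTT.

5'-AGCCAAGACACGGTTGTGTT-3'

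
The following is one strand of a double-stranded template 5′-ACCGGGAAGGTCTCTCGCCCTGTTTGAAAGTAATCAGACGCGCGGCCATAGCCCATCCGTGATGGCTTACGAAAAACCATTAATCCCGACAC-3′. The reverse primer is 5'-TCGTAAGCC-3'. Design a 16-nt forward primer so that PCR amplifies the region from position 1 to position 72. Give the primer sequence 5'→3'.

5'-ACCGGGAAGGTCTCTC-3'

The reverse primer's reverse complement GGCTTACGA matches the template at positions 64–72; the product starts at position 1.
The forward primer is identical to the top strand over positions 1–16: ACCGGGAAGGTCTCTC.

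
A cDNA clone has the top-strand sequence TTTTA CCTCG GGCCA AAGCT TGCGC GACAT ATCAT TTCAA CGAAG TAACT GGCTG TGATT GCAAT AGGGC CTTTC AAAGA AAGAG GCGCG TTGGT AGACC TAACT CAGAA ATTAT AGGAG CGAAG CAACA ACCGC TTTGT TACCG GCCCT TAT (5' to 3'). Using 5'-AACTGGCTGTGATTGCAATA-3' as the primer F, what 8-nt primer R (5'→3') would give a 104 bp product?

5'-AGGGCCGG-3'

The forward primer binds at positions 47–66, so a 104 bp product ends at position 47 + 104 − 1 = 150.
The reverse primer anneals to the top strand over positions 143–150, i.e. to CCGGCCCT.
Its sequence written 5'→3' is the reverse complement: AGGGCCGG.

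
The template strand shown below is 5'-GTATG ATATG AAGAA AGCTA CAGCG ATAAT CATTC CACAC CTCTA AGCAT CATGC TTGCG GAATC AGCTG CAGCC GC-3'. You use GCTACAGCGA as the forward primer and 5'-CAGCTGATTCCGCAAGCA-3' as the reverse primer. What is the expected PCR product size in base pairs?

Forward primer GCTACAGCGA is found on the top strand at positions 17–26.
Taking the reverse complement of CAGCTGATTCCGCAAGCA gives TGCTTGCGGAATCAGCTG, found at positions 53–70 on the template; the primer anneals here to the top strand with its 3' end pointing upstream.
The product runs from position 17 to position 70, so its length is 70 − 17 + 1 = 54 bp.

54 bp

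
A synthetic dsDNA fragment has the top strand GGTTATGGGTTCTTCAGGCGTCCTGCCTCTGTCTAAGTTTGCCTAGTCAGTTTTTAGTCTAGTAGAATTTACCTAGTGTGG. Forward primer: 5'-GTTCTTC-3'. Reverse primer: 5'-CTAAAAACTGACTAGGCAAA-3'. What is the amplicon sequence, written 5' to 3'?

5'-GTTCTTCAGGCGTCCTGCCTCTGTCTAAGTTTGCCTAGTCAGTTTTTAG-3'

Forward primer GTTCTTC is found on the top strand at positions 9–15.
Reverse complement of the reverse primer: TTTGCCTAGTCAGTTTTTAG. This occurs on the top strand at positions 38–57.
The product is the template from position 9 through 57 (49 bp).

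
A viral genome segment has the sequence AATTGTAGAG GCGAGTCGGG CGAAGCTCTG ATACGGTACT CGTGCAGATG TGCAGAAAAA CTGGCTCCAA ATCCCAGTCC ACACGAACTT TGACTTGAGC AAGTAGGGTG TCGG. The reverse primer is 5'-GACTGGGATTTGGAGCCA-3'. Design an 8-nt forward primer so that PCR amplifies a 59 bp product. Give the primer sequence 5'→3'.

5'-CGAAGCTC-3'

The reverse primer's reverse complement TGGCTCCAAATCCCAGTC matches the template at positions 62–79, so the product ends at position 79.
A 59 bp product then starts at position 79 − 59 + 1 = 21.
The forward primer is identical to the top strand there: CGAAGCTC.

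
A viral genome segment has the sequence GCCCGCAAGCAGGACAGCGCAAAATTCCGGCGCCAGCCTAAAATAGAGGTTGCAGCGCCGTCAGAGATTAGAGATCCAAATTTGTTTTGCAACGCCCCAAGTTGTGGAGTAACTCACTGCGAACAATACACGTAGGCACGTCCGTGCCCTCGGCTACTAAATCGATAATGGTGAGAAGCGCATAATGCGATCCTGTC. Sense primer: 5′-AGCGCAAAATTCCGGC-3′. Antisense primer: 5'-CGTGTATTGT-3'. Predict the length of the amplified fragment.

The forward primer matches the template at positions 16–31.
Taking the reverse complement of CGTGTATTGT gives ACAATACACG, found at positions 123–132 on the template; the primer anneals here to the top strand with its 3' end pointing upstream.
The product runs from position 16 to position 132, so its length is 132 − 16 + 1 = 117 bp.

117 bp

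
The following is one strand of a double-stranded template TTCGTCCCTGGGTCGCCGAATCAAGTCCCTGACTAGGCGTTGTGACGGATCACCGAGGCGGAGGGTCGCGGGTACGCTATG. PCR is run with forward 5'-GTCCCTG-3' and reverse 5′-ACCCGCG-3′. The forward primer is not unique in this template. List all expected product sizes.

70 bp, 49 bp

The forward primer GTCCCTG matches the top strand at positions 4–10, 25–31.
The reverse primer's reverse complement is CGCGGGT, matching at positions 67–73.
Each forward site pairs with the reverse site to give a product ending at position 73: sizes 70, 49 bp.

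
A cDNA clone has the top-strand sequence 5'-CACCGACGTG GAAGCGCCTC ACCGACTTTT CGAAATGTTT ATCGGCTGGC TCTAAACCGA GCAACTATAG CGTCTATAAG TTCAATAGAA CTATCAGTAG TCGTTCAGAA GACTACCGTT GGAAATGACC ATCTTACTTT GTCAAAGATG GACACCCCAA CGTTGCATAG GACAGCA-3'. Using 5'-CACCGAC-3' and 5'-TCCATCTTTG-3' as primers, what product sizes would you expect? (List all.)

152 bp, 133 bp

The forward primer CACCGAC matches the top strand at positions 1–7, 20–26.
The reverse primer's reverse complement is CAAAGATGGA, matching at positions 143–152.
Each forward site pairs with the reverse site to give a product ending at position 152: sizes 152, 133 bp.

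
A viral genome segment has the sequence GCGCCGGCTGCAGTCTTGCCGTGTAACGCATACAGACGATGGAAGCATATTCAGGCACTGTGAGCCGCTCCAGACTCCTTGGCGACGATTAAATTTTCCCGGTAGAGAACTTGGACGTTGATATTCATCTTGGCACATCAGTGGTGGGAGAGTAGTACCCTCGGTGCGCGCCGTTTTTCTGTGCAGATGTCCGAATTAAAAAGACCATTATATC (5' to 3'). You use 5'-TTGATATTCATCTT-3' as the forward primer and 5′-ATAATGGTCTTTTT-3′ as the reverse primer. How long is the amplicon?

Scanning the template, TTGATATTCATCTT occurs at positions 118–131; this primer anneals to the bottom strand there with its 3' end pointing downstream.
Taking the reverse complement of ATAATGGTCTTTTT gives AAAAAGACCATTAT, found at positions 198–211 on the template; the primer anneals here to the top strand with its 3' end pointing upstream.
Amplicon spans positions 118–211: 94 bp.

94 bp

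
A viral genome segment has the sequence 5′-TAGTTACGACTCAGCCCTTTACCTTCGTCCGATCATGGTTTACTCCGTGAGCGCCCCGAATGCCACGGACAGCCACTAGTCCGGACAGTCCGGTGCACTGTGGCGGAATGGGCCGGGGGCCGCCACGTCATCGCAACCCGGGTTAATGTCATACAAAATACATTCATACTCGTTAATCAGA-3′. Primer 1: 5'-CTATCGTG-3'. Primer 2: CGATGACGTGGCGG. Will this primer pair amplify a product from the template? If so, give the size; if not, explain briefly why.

No product — primer 1 has no binding site in the template.

Primer 1 (CTATCGTG) does not match the top strand, and its reverse complement CACGATAG does not match either.
With no annealing site for primer 1, no amplification occurs.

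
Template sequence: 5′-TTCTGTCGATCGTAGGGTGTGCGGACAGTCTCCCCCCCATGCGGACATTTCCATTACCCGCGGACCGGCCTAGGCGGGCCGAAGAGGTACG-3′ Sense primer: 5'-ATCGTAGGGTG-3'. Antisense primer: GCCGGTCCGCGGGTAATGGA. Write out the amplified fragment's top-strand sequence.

Scanning the template, ATCGTAGGGTG occurs at positions 9–19; this primer anneals to the bottom strand there with its 3' end pointing downstream.
The reverse primer's reverse complement is TCCATTACCCGCGGACCGGC, which matches the template at positions 50–69.
The product is the template from position 9 through 69 (61 bp).

5'-ATCGTAGGGTGTGCGGACAGTCTCCCCCCCATGCGGACATTTCCATTACCCGCGGACCGGC-3'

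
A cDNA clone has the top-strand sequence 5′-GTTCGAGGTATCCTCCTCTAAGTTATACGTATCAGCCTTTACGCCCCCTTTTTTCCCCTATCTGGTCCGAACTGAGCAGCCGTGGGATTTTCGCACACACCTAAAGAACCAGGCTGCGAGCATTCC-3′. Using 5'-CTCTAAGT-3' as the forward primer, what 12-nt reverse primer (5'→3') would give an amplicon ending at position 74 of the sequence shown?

5'-CAGTTCGGACCA-3'

The forward primer binds at positions 16–23; the product's 3' end on the top strand is position 74.
The reverse primer anneals to the top strand over positions 63–74, i.e. to TGGTCCGAACTG.
Its sequence written 5'→3' is the reverse complement: CAGTTCGGACCA.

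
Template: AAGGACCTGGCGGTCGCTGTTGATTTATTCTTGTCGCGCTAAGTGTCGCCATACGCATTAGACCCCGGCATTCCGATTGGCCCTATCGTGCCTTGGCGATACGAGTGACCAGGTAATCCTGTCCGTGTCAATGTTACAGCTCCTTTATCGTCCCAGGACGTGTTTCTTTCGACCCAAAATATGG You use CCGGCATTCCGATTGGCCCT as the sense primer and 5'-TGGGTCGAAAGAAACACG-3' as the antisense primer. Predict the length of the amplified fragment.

Forward primer CCGGCATTCCGATTGGCCCT is found on the top strand at positions 65–84.
The reverse primer's reverse complement is CGTGTTTCTTTCGACCCA, which matches the template at positions 159–176.
Amplicon spans positions 65–176: 112 bp.

112 bp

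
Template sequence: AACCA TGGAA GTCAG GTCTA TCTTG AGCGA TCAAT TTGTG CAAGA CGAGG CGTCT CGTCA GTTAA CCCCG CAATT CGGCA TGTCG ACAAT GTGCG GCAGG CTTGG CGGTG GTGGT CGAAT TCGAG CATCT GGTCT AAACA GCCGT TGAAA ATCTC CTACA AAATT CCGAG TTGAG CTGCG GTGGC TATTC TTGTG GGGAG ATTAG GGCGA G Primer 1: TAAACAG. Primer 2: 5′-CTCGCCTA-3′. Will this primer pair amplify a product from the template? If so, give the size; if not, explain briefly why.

No product — primer 2 has no binding site in the template.

Primer 2 (CTCGCCTA) does not match the top strand, and its reverse complement TAGGCGAG does not match either.
With no annealing site for primer 2, no amplification occurs.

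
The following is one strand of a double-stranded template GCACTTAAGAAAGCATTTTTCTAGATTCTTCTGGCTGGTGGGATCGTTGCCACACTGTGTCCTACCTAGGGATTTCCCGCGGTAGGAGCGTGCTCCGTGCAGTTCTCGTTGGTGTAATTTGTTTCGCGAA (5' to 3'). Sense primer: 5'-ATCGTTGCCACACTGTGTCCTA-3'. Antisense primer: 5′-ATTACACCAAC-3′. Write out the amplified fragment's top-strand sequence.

5'-ATCGTTGCCACACTGTGTCCTACCTAGGGATTTCCCGCGGTAGGAGCGTGCTCCGTGCAGTTCTCGTTGGTGTAAT-3'

Forward primer ATCGTTGCCACACTGTGTCCTA is found on the top strand at positions 43–64.
The reverse primer's reverse complement is GTTGGTGTAAT, which matches the template at positions 108–118.
The product is the template from position 43 through 118 (76 bp).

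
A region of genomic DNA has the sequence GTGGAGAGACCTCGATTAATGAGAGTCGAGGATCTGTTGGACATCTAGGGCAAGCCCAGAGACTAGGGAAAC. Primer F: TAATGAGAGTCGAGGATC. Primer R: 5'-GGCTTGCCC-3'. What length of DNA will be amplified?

40 bp

The forward primer matches the template at positions 17–34.
Reverse complement of the reverse primer: GGGCAAGCC. This occurs on the top strand at positions 48–56.
The product runs from position 17 to position 56, so its length is 56 − 17 + 1 = 40 bp.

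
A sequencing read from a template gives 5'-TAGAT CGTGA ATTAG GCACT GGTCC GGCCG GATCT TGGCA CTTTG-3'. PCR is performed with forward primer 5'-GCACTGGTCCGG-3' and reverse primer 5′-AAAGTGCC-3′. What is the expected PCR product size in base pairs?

29 bp

Forward primer GCACTGGTCCGG is found on the top strand at positions 16–27.
Taking the reverse complement of AAAGTGCC gives GGCACTTT, found at positions 37–44 on the template; the primer anneals here to the top strand with its 3' end pointing upstream.
Product length = (reverse-primer end) − (forward-primer start) + 1 = 44 − 16 + 1 = 29 bp.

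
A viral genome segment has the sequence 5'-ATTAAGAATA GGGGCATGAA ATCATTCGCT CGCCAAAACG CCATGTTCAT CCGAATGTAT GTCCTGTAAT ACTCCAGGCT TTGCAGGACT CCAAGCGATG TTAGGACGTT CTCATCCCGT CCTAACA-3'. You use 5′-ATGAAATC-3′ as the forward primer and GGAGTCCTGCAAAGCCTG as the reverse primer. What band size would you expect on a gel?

77 bp

The forward primer matches the template at positions 16–23.
The reverse primer's reverse complement is CAGGCTTTGCAGGACTCC, which matches the template at positions 75–92.
Amplicon spans positions 16–92: 77 bp.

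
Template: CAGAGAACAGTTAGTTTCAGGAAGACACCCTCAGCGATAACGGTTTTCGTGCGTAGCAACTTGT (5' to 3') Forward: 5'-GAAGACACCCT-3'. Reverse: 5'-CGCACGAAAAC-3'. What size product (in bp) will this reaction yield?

33 bp

Scanning the template, GAAGACACCCT occurs at positions 21–31; this primer anneals to the bottom strand there with its 3' end pointing downstream.
The reverse primer's reverse complement is GTTTTCGTGCG, which matches the template at positions 43–53.
Product length = (reverse-primer end) − (forward-primer start) + 1 = 53 − 21 + 1 = 33 bp.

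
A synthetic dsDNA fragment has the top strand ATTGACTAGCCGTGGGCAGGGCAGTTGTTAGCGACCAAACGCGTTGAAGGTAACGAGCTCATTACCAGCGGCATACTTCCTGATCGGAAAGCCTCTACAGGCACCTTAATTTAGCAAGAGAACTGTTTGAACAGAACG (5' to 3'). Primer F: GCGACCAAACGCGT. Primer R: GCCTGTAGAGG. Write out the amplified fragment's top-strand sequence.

5'-GCGACCAAACGCGTTGAAGGTAACGAGCTCATTACCAGCGGCATACTTCCTGATCGGAAAGCCTCTACAGGC-3'

The forward primer matches the template at positions 31–44.
Taking the reverse complement of GCCTGTAGAGG gives CCTCTACAGGC, found at positions 92–102 on the template; the primer anneals here to the top strand with its 3' end pointing upstream.
The product is the template from position 31 through 102 (72 bp).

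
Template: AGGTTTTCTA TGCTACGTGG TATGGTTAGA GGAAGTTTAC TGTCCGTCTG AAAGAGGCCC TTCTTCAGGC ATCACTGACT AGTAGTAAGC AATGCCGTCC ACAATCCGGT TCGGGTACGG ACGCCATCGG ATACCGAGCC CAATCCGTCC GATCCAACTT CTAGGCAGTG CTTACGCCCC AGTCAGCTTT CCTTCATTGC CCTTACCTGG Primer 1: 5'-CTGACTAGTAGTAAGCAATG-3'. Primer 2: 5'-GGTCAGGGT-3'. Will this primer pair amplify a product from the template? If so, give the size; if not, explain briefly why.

No product — primer 2 has no binding site in the template.

Primer 2 (GGTCAGGGT) does not match the top strand, and its reverse complement ACCCTGACC does not match either.
With no annealing site for primer 2, no amplification occurs.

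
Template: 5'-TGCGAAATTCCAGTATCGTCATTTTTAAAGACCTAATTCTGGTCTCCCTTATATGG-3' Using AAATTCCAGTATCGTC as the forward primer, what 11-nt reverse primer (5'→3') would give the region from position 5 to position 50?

The product's 3' end on the top strand is position 50.
The reverse primer anneals to the top strand over positions 40–50, i.e. to TGGTCTCCCTT.
Its sequence written 5'→3' is the reverse complement: AAGGGAGACCA.

5'-AAGGGAGACCA-3'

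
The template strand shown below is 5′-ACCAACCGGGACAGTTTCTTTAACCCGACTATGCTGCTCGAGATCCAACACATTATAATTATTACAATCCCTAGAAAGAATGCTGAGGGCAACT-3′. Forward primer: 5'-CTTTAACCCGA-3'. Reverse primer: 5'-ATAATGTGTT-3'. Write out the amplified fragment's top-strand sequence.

Forward primer CTTTAACCCGA is found on the top strand at positions 18–28.
The reverse primer's reverse complement is AACACATTAT, which matches the template at positions 47–56.
The product is the template from position 18 through 56 (39 bp).

5'-CTTTAACCCGACTATGCTGCTCGAGATCCAACACATTAT-3'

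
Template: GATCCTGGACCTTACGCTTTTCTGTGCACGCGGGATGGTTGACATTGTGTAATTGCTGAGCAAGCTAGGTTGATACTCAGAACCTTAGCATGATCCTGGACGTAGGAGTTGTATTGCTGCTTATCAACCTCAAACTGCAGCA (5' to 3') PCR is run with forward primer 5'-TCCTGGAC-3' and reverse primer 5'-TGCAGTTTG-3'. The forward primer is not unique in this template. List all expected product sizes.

The forward primer TCCTGGAC matches the top strand at positions 3–10, 94–101.
The reverse primer's reverse complement is CAAACTGCA, matching at positions 131–139.
Each forward site pairs with the reverse site to give a product ending at position 139: sizes 137, 46 bp.

137 bp, 46 bp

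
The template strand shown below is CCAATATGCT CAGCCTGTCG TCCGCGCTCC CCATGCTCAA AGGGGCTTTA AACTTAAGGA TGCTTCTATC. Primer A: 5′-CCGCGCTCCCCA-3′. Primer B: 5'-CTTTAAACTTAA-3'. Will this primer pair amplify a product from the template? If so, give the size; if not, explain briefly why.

No product — both primers anneal to the same strand and extend in the same direction.

Primer A (CCGCGCTCCCCA) matches the top strand at positions 22–33 (3' end points downstream).
Primer B (CTTTAAACTTAA) also matches the top strand directly, at positions 46–57 — its reverse complement TTAAGTTTAAAG is not present.
Both primers anneal to the bottom strand with 3' ends pointing the same way, so neither can prime synthesis back toward the other.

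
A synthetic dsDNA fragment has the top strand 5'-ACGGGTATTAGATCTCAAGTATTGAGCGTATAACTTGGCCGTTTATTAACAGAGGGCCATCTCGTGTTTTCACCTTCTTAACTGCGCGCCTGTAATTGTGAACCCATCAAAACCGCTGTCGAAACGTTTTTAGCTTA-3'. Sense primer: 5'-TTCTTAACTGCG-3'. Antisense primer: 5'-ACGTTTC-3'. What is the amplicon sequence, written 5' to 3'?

Forward primer TTCTTAACTGCG is found on the top strand at positions 75–86.
Reverse complement of the reverse primer: GAAACGT. This occurs on the top strand at positions 121–127.
The product is the template from position 75 through 127 (53 bp).

5'-TTCTTAACTGCGCGCCTGTAATTGTGAACCCATCAAAACCGCTGTCGAAACGT-3'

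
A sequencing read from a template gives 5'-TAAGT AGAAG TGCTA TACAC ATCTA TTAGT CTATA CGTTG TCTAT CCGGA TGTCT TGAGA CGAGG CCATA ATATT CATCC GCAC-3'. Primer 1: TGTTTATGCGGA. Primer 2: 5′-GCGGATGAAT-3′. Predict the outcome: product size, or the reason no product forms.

No product — primer 1 has no binding site in the template.

Primer 1 (TGTTTATGCGGA) does not match the top strand, and its reverse complement TCCGCATAAACA does not match either.
With no annealing site for primer 1, no amplification occurs.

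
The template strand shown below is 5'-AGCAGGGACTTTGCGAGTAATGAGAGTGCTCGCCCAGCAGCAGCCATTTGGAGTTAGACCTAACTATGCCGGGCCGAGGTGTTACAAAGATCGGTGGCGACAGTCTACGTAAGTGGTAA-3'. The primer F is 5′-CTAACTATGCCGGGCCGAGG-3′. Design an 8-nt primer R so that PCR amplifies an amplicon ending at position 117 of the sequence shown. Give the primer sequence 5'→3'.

The forward primer binds at positions 60–79; the product's 3' end on the top strand is position 117.
The reverse primer anneals to the top strand over positions 110–117, i.e. to TAAGTGGT.
Its sequence written 5'→3' is the reverse complement: ACCACTTA.

5'-ACCACTTA-3'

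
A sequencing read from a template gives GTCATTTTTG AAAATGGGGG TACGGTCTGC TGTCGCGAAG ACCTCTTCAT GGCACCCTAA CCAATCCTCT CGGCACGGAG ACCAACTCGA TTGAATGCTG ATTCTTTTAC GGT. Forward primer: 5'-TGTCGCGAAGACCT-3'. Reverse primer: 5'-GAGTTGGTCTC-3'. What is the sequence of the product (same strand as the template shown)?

5'-TGTCGCGAAGACCTCTTCATGGCACCCTAACCAATCCTCTCGGCACGGAGACCAACTC-3'

Forward primer TGTCGCGAAGACCT is found on the top strand at positions 31–44.
Taking the reverse complement of GAGTTGGTCTC gives GAGACCAACTC, found at positions 78–88 on the template; the primer anneals here to the top strand with its 3' end pointing upstream.
The product is the template from position 31 through 88 (58 bp).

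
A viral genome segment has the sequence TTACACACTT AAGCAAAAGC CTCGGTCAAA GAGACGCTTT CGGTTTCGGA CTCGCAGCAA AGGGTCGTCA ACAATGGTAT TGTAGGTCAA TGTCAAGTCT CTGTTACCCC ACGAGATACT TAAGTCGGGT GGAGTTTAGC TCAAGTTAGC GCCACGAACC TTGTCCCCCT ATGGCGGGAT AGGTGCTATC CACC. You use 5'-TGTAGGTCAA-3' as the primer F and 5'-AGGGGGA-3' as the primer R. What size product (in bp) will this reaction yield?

Forward primer TGTAGGTCAA is found on the top strand at positions 81–90.
Taking the reverse complement of AGGGGGA gives TCCCCCT, found at positions 164–170 on the template; the primer anneals here to the top strand with its 3' end pointing upstream.
The product runs from position 81 to position 170, so its length is 170 − 81 + 1 = 90 bp.

90 bp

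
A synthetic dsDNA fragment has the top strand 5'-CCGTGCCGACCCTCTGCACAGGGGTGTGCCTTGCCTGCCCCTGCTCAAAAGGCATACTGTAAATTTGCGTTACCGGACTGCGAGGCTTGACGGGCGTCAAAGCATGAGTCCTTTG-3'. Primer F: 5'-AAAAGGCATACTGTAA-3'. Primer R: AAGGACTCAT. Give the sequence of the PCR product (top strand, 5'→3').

5'-AAAAGGCATACTGTAAATTTGCGTTACCGGACTGCGAGGCTTGACGGGCGTCAAAGCATGAGTCCTT-3'

Scanning the template, AAAAGGCATACTGTAA occurs at positions 47–62; this primer anneals to the bottom strand there with its 3' end pointing downstream.
Reverse complement of the reverse primer: ATGAGTCCTT. This occurs on the top strand at positions 104–113.
The product is the template from position 47 through 113 (67 bp).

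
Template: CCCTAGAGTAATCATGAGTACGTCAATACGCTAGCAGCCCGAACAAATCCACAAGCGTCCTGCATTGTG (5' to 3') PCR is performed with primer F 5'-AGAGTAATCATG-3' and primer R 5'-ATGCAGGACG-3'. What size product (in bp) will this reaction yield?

The forward primer matches the template at positions 5–16.
Reverse complement of the reverse primer: CGTCCTGCAT. This occurs on the top strand at positions 56–65.
The product runs from position 5 to position 65, so its length is 65 − 5 + 1 = 61 bp.

61 bp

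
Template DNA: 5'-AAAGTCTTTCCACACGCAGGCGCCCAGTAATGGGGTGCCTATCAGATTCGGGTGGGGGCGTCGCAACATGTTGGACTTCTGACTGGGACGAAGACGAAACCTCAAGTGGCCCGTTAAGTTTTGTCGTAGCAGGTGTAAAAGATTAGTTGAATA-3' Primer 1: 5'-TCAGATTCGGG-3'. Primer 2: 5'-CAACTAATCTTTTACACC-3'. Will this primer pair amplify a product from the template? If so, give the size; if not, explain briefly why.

Yes — a 108 bp product.

Primer 1 (TCAGATTCGGG) matches the top strand at positions 42–52; it acts as a forward primer.
Primer 2's reverse complement is GGTGTAAAAGATTAGTTG, matching the top strand at positions 132–149; it acts as a reverse primer.
The 3' ends face each other across positions 42–149, giving a 108 bp product.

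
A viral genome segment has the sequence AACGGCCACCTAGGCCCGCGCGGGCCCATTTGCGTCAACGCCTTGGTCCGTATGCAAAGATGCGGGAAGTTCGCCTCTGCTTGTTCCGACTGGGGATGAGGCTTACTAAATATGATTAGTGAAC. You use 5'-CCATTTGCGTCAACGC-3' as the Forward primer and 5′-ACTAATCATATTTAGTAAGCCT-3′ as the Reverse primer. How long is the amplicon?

Forward primer CCATTTGCGTCAACGC is found on the top strand at positions 26–41.
Reverse complement of the reverse primer: AGGCTTACTAAATATGATTAGT. This occurs on the top strand at positions 99–120.
Product length = (reverse-primer end) − (forward-primer start) + 1 = 120 − 26 + 1 = 95 bp.

95 bp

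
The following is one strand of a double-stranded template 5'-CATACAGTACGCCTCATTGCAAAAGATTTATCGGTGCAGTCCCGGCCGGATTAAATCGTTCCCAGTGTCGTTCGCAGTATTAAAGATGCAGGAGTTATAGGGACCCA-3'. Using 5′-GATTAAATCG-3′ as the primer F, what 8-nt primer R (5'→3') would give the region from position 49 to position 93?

5'-TCCTGCAT-3'

The product's 3' end on the top strand is position 93.
The reverse primer anneals to the top strand over positions 86–93, i.e. to ATGCAGGA.
Its sequence written 5'→3' is the reverse complement: TCCTGCAT.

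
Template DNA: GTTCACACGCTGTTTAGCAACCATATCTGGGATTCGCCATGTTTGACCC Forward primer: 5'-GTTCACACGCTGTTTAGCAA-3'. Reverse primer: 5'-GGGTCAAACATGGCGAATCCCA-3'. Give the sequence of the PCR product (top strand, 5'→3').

5'-GTTCACACGCTGTTTAGCAACCATATCTGGGATTCGCCATGTTTGACCC-3'

The forward primer matches the template at positions 1–20.
Reverse complement of the reverse primer: TGGGATTCGCCATGTTTGACCC. This occurs on the top strand at positions 28–49.
The product is the template from position 1 through 49 (49 bp).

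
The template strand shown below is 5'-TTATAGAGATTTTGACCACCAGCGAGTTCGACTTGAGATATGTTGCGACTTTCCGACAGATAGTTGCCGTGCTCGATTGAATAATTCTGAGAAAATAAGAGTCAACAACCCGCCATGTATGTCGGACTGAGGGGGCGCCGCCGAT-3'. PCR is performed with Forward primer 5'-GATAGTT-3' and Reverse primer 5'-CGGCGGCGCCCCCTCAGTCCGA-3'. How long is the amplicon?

The forward primer matches the template at positions 59–65.
Taking the reverse complement of CGGCGGCGCCCCCTCAGTCCGA gives TCGGACTGAGGGGGCGCCGCCG, found at positions 122–143 on the template; the primer anneals here to the top strand with its 3' end pointing upstream.
Product length = (reverse-primer end) − (forward-primer start) + 1 = 143 − 59 + 1 = 85 bp.

85 bp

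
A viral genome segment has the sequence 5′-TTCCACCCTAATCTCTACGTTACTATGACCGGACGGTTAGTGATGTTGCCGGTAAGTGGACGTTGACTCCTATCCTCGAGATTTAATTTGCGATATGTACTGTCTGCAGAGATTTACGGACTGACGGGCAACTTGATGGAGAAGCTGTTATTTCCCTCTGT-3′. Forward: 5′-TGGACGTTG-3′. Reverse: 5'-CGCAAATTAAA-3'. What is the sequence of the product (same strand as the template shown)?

Forward primer TGGACGTTG is found on the top strand at positions 57–65.
The reverse primer's reverse complement is TTTAATTTGCG, which matches the template at positions 82–92.
The product is the template from position 57 through 92 (36 bp).

5'-TGGACGTTGACTCCTATCCTCGAGATTTAATTTGCG-3'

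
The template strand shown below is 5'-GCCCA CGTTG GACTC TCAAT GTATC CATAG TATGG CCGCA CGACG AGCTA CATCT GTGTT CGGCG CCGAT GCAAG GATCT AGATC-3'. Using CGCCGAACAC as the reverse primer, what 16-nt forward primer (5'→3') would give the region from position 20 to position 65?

5'-TGTATCCATAGTATGG-3'

The reverse primer's reverse complement GTGTTCGGCG matches the template at positions 56–65; the product starts at position 20.
The forward primer is identical to the top strand over positions 20–35: TGTATCCATAGTATGG.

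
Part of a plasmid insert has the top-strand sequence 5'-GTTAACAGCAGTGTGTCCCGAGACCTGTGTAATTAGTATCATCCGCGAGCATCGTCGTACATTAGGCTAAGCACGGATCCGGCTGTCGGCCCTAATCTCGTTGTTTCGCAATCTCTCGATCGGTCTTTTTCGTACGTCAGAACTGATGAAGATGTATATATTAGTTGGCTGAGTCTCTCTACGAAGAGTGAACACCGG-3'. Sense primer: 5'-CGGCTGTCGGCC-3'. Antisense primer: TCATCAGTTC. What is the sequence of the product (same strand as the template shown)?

5'-CGGCTGTCGGCCCTAATCTCGTTGTTTCGCAATCTCTCGATCGGTCTTTTTCGTACGTCAGAACTGATGA-3'

The forward primer matches the template at positions 80–91.
Reverse complement of the reverse primer: GAACTGATGA. This occurs on the top strand at positions 140–149.
The product is the template from position 80 through 149 (70 bp).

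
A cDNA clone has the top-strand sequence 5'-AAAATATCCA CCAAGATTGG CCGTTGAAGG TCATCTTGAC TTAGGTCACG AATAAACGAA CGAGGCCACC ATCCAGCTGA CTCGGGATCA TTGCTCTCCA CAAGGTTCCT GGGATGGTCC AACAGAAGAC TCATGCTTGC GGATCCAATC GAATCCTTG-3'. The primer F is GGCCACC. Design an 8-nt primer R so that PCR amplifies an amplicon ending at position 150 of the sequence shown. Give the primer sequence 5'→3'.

5'-GATTGGAT-3'

The forward primer binds at positions 64–70; the product's 3' end on the top strand is position 150.
The reverse primer anneals to the top strand over positions 143–150, i.e. to ATCCAATC.
Its sequence written 5'→3' is the reverse complement: GATTGGAT.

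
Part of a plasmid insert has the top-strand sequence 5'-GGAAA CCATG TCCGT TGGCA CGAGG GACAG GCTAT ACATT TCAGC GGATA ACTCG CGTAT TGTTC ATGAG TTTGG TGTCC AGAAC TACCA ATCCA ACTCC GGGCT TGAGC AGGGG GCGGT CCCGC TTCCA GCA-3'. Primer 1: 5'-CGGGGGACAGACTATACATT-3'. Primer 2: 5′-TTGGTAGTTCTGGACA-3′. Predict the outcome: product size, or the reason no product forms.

No product — primer 1 has no binding site in the template.

Primer 1 (CGGGGGACAGACTATACATT) does not match the top strand, and its reverse complement AATGTATAGTCTGTCCCCCG does not match either.
With no annealing site for primer 1, no amplification occurs.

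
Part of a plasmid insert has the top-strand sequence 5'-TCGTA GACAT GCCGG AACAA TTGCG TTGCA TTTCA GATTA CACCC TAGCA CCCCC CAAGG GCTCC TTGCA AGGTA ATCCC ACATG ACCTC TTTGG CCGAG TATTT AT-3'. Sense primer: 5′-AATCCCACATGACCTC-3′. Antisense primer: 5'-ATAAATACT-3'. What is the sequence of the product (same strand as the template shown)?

The forward primer matches the template at positions 75–90.
The reverse primer's reverse complement is AGTATTTAT, which matches the template at positions 99–107.
The product is the template from position 75 through 107 (33 bp).

5'-AATCCCACATGACCTCTTTGGCCGAGTATTTAT-3'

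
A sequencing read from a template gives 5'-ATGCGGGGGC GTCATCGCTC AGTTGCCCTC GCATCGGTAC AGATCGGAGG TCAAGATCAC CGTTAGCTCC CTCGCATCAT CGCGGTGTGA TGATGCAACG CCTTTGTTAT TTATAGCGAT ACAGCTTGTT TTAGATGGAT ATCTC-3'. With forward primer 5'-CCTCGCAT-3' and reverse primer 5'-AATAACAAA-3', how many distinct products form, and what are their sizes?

The forward primer CCTCGCAT matches the top strand at positions 27–34, 70–77.
The reverse primer's reverse complement is TTTGTTATT, matching at positions 103–111.
Each forward site pairs with the reverse site to give a product ending at position 111: sizes 85, 42 bp.

Two products: 85 bp, 42 bp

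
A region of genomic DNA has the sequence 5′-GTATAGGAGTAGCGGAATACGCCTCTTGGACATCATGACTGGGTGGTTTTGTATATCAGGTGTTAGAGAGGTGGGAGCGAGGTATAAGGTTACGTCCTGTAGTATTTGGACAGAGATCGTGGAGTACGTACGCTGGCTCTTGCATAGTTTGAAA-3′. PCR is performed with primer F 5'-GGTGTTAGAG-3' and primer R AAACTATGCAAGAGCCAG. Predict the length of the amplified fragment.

Scanning the template, GGTGTTAGAG occurs at positions 59–68; this primer anneals to the bottom strand there with its 3' end pointing downstream.
The reverse primer's reverse complement is CTGGCTCTTGCATAGTTT, which matches the template at positions 133–150.
Product length = (reverse-primer end) − (forward-primer start) + 1 = 150 − 59 + 1 = 92 bp.

92 bp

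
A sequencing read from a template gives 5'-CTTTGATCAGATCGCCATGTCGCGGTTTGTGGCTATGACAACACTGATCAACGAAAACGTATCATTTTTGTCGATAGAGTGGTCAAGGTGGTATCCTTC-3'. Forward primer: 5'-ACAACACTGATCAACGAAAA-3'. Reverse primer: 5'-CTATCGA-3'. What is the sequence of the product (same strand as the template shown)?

5'-ACAACACTGATCAACGAAAACGTATCATTTTTGTCGATAG-3'

Forward primer ACAACACTGATCAACGAAAA is found on the top strand at positions 38–57.
The reverse primer's reverse complement is TCGATAG, which matches the template at positions 71–77.
The product is the template from position 38 through 77 (40 bp).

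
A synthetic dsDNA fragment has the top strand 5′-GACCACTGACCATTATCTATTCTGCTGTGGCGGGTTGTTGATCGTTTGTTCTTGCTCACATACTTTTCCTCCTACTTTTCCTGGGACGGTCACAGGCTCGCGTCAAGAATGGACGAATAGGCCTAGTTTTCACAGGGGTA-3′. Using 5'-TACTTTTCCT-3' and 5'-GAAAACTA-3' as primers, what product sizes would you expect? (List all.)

71 bp, 59 bp

The forward primer TACTTTTCCT matches the top strand at positions 61–70, 73–82.
The reverse primer's reverse complement is TAGTTTTC, matching at positions 124–131.
Each forward site pairs with the reverse site to give a product ending at position 131: sizes 71, 59 bp.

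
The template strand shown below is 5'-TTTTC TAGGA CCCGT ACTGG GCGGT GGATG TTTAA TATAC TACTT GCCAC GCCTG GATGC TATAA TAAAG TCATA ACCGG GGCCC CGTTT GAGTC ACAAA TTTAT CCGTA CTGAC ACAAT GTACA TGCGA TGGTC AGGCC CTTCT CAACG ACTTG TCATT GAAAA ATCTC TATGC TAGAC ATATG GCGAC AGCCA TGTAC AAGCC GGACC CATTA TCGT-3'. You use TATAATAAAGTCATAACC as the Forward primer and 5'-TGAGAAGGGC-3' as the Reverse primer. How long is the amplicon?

Scanning the template, TATAATAAAGTCATAACC occurs at positions 61–78; this primer anneals to the bottom strand there with its 3' end pointing downstream.
Reverse complement of the reverse primer: GCCCTTCTCA. This occurs on the top strand at positions 138–147.
The product runs from position 61 to position 147, so its length is 147 − 61 + 1 = 87 bp.

87 bp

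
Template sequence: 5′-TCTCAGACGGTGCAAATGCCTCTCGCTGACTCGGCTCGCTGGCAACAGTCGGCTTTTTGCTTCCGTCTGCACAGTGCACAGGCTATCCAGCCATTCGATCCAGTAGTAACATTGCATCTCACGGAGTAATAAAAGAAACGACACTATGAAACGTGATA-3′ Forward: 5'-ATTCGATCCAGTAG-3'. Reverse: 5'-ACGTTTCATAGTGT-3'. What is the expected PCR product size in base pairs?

Forward primer ATTCGATCCAGTAG is found on the top strand at positions 93–106.
Taking the reverse complement of ACGTTTCATAGTGT gives ACACTATGAAACGT, found at positions 141–154 on the template; the primer anneals here to the top strand with its 3' end pointing upstream.
Product length = (reverse-primer end) − (forward-primer start) + 1 = 154 − 93 + 1 = 62 bp.

62 bp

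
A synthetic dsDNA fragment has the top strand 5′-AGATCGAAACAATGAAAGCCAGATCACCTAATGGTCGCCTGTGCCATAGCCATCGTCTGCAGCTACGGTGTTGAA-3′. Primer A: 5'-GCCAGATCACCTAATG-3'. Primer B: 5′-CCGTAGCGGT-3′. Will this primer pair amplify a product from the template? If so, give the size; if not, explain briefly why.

Primer B (CCGTAGCGGT) does not match the top strand, and its reverse complement ACCGCTACGG does not match either.
With no annealing site for primer B, no amplification occurs.

No product — primer B has no binding site in the template.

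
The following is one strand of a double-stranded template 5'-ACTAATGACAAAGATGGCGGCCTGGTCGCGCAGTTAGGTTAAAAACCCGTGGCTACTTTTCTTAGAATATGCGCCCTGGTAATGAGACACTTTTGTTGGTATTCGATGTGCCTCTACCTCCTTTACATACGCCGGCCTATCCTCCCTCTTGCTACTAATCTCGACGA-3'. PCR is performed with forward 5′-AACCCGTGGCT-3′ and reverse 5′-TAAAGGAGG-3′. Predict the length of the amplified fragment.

Forward primer AACCCGTGGCT is found on the top strand at positions 44–54.
Reverse complement of the reverse primer: CCTCCTTTA. This occurs on the top strand at positions 117–125.
The product runs from position 44 to position 125, so its length is 125 − 44 + 1 = 82 bp.

82 bp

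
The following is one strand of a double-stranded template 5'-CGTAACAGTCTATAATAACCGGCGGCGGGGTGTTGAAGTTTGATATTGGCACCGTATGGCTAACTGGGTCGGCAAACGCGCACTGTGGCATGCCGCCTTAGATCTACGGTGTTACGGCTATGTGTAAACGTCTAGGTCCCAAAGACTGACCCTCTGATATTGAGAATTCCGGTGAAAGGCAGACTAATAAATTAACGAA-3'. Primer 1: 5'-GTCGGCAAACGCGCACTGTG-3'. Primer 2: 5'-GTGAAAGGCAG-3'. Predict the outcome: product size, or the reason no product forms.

No product — both primers anneal to the same strand and extend in the same direction.

Primer 1 (GTCGGCAAACGCGCACTGTG) matches the top strand at positions 68–87 (3' end points downstream).
Primer 2 (GTGAAAGGCAG) also matches the top strand directly, at positions 172–182 — its reverse complement CTGCCTTTCAC is not present.
Both primers anneal to the bottom strand with 3' ends pointing the same way, so neither can prime synthesis back toward the other.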